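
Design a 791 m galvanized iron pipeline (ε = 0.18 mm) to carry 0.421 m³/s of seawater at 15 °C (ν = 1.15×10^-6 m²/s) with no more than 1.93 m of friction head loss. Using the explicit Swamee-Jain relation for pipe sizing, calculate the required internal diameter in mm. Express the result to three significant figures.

D ≈ 634 mm

Swamee-Jain (Type III): D = 0.66·[ε^1.25·(LQ²/(gh_f))^4.75 + ν·Q^9.4·(L/(gh_f))^5.2]^0.04
LQ²/(gh_f) = 7.405; L/(gh_f) = 41.78
Term 1 = ε^1.25·(…)^4.75 = 0.281; Term 2 = ν·Q^9.4·(…)^5.2 = 0.0908
D = 0.66·(0.281 + 0.0908)^0.04 = 0.6344 m = 634 mm
Check: V = 1.33 m/s, Re = 7.35×10^5, f = 0.01585, h_f = 1.79 m ≈ 1.93 m ✓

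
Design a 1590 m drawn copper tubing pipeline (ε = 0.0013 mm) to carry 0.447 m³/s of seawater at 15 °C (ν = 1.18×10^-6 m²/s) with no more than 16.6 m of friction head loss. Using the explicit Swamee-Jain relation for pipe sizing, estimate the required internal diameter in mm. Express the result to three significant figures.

D ≈ 454 mm

Swamee-Jain (Type III): D = 0.66·[ε^1.25·(LQ²/(gh_f))^4.75 + ν·Q^9.4·(L/(gh_f))^5.2]^0.04
LQ²/(gh_f) = 1.951; L/(gh_f) = 9.764
Term 1 = ε^1.25·(…)^4.75 = 1.05×10^-6; Term 2 = ν·Q^9.4·(…)^5.2 = 8.53×10^-5
D = 0.66·(1.05×10^-6 + 8.53×10^-5)^0.04 = 0.4539 m = 454 mm
Check: V = 2.76 m/s, Re = 1.06×10^6, f = 0.01156, h_f = 15.8 m ≈ 16.6 m ✓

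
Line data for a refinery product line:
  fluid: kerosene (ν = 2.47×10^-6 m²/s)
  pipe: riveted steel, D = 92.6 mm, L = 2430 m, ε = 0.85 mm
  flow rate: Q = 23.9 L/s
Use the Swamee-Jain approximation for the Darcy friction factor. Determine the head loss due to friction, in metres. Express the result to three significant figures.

h_f ≈ 632 m

V = 4Q/(πD²) = 4·0.0239/(π·0.0926²) = 3.549 m/s
Re = VD/ν = 3.549·0.0926/2.47×10^-6 = 1.33×10^5 → turbulent
ε/D = 0.85/92.6 = 0.00918
Swamee-Jain: f = 0.03751
h_f = f(L/D)V²/(2g) = 0.03751·(2430/0.0926)·3.549²/(2·9.81) = 631.9 m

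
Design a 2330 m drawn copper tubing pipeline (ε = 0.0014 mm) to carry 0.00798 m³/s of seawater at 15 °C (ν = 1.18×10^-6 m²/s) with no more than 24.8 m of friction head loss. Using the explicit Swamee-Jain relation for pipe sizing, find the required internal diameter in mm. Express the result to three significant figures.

D ≈ 99.5 mm

Swamee-Jain (Type III): D = 0.66·[ε^1.25·(LQ²/(gh_f))^4.75 + ν·Q^9.4·(L/(gh_f))^5.2]^0.04
LQ²/(gh_f) = 6.099×10^-4; L/(gh_f) = 9.577
Term 1 = ε^1.25·(…)^4.75 = 2.59×10^-23; Term 2 = ν·Q^9.4·(…)^5.2 = 2.84×10^-21
D = 0.66·(2.59×10^-23 + 2.84×10^-21)^0.04 = 0.09950 m = 99.5 mm
Check: V = 1.03 m/s, Re = 8.65×10^4, f = 0.01849, h_f = 23.2 m ≈ 24.8 m ✓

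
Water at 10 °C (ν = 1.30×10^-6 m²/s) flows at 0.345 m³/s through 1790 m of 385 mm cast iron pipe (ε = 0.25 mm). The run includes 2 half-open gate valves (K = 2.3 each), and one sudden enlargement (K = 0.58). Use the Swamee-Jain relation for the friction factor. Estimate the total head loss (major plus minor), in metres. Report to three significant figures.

H_L ≈ 40.4 m

V = 4Q/(πD²) = 2.964 m/s; V²/2g = 0.4476 m
Re = 8.78×10^5, ε/D = 6.49×10^-4 → f = 0.01830 (Swamee-Jain)
Major: h_f = f(L/D)·V²/2g = 0.01830·4649·0.4476 = 38.08 m
Minor: ΣK = 5.18; h_m = ΣK·V²/2g = 2.319 m
Total H_L = 38.08 + 2.319 = 40.40 m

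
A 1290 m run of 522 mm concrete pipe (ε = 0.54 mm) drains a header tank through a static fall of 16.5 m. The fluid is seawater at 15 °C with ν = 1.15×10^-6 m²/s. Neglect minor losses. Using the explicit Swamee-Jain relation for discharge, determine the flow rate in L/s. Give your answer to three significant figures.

Q ≈ 547 L/s

Swamee-Jain (Type II): Q = -0.965·√(gD⁵h_f/L)·ln[ε/(3.7D) + √(3.17ν²L/(gD³h_f))]
√(gD⁵h_f/L) = √(9.81·0.522⁵·16.5/1290) = 0.06974
ε/(3.7D) = 2.80×10^-4; √(3.17ν²L/(gD³h_f)) = 1.53×10^-5
Q = -0.965·0.06974·ln(2.949×10^-4) = 0.5470 m³/s
Check: V = 2.56 m/s, Re = 1.16×10^6, f = 0.02014, h_f = 16.6 m ≈ 16.5 m ✓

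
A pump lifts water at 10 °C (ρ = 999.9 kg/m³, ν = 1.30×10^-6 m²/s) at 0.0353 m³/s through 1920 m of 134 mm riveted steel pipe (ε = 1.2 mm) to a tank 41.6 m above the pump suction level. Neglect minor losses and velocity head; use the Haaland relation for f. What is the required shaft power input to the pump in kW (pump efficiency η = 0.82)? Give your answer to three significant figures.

V = 4Q/(πD²) = 2.503 m/s; Re = 2.58×10^5; ε/D = 0.00896; f = 0.03683
h_f = f(L/D)V²/2g = 168.5 m
Total head H = z + h_f = 41.6 + 168.5 = 210.1 m
P_hyd = ρgQH = 999.9·9.81·0.0353·210.1 = 72.76 kW
P_shaft = P_hyd/η = 72.76/0.82 = 88.73 kW

P_shaft ≈ 88.7 kW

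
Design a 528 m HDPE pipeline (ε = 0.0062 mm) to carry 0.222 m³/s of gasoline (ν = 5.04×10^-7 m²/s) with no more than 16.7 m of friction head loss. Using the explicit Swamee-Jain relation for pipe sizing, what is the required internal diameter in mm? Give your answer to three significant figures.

Swamee-Jain (Type III): D = 0.66·[ε^1.25·(LQ²/(gh_f))^4.75 + ν·Q^9.4·(L/(gh_f))^5.2]^0.04
LQ²/(gh_f) = 0.1588; L/(gh_f) = 3.223
Term 1 = ε^1.25·(…)^4.75 = 4.95×10^-11; Term 2 = ν·Q^9.4·(…)^5.2 = 1.59×10^-10
D = 0.66·(4.95×10^-11 + 1.59×10^-10)^0.04 = 0.2706 m = 271 mm
Check: V = 3.86 m/s, Re = 2.07×10^6, f = 0.01111, h_f = 16.5 m ≈ 16.7 m ✓

D ≈ 271 mm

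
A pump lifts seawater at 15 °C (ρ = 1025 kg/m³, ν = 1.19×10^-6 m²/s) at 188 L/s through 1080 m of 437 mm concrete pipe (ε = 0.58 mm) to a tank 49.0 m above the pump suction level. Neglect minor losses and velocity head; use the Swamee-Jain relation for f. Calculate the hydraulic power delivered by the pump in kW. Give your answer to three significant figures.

V = 4Q/(πD²) = 1.253 m/s; Re = 4.60×10^5; ε/D = 0.00133; f = 0.02172
h_f = f(L/D)V²/2g = 4.298 m
Total head H = z + h_f = 49.0 + 4.298 = 53.30 m
P_hyd = ρgQH = 1025·9.81·0.188·53.30 = 100.8 kW

P_hyd ≈ 101 kW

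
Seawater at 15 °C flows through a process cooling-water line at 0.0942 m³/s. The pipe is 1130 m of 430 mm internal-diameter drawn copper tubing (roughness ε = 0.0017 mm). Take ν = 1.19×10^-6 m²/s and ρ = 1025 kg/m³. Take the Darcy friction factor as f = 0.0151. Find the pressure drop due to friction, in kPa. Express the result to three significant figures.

V = 4Q/(πD²) = 4·0.0942/(π·0.430²) = 0.6487 m/s
h_f = f(L/D)V²/(2g) = 0.01510·(1130/0.430)·0.6487²/(2·9.81) = 0.8510 m
Δp = ρg·h_f = 1025·9.81·0.8510 = 8.557 kPa

Δp ≈ 8.56 kPa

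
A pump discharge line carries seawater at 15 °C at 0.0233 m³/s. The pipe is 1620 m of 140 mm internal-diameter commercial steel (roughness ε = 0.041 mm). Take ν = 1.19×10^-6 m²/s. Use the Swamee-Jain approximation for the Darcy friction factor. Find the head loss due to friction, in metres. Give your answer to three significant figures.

V = 4Q/(πD²) = 4·0.0233/(π·0.140²) = 1.514 m/s
Re = VD/ν = 1.514·0.140/1.19×10^-6 = 1.78×10^5 → turbulent
ε/D = 0.041/140 = 2.93×10^-4
Swamee-Jain: f = 0.01799
h_f = f(L/D)V²/(2g) = 0.01799·(1620/0.140)·1.514²/(2·9.81) = 24.31 m

h_f ≈ 24.3 m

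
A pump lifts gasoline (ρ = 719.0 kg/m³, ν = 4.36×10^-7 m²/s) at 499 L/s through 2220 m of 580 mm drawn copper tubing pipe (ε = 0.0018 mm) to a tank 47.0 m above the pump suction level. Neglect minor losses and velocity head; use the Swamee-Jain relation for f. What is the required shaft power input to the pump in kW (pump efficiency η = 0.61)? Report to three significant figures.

P_shaft ≈ 312 kW

V = 4Q/(πD²) = 1.889 m/s; Re = 2.51×10^6; ε/D = 3.10×10^-6; f = 0.01014
h_f = f(L/D)V²/2g = 7.054 m
Total head H = z + h_f = 47.0 + 7.054 = 54.05 m
P_hyd = ρgQH = 719.0·9.81·0.499·54.05 = 190.3 kW
P_shaft = P_hyd/η = 190.3/0.61 = 311.9 kW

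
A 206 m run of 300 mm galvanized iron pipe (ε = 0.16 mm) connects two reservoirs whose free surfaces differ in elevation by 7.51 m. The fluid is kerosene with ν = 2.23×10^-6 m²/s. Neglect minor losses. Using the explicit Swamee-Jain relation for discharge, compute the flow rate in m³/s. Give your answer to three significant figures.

Swamee-Jain (Type II): Q = -0.965·√(gD⁵h_f/L)·ln[ε/(3.7D) + √(3.17ν²L/(gD³h_f))]
√(gD⁵h_f/L) = √(9.81·0.300⁵·7.51/206) = 0.02948
ε/(3.7D) = 1.44×10^-4; √(3.17ν²L/(gD³h_f)) = 4.04×10^-5
Q = -0.965·0.02948·ln(1.845×10^-4) = 0.2446 m³/s
Check: V = 3.46 m/s, Re = 4.65×10^5, f = 0.01805, h_f = 7.56 m ≈ 7.51 m ✓

Q ≈ 0.245 m³/s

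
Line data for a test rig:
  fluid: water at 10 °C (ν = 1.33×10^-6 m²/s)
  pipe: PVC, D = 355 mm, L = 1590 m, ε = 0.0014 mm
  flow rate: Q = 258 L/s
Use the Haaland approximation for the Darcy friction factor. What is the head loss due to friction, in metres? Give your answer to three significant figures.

V = 4Q/(πD²) = 4·0.258/(π·0.355²) = 2.607 m/s
Re = VD/ν = 2.607·0.355/1.33×10^-6 = 6.96×10^5 → turbulent
ε/D = 0.0014/355 = 3.94×10^-6
Haaland: f = 0.01238
h_f = f(L/D)V²/(2g) = 0.01238·(1590/0.355)·2.607²/(2·9.81) = 19.20 m

h_f ≈ 19.2 m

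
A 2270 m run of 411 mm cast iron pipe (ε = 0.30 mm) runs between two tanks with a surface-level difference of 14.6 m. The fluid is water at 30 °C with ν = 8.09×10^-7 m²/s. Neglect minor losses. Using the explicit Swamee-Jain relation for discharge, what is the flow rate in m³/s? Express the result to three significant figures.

Swamee-Jain (Type II): Q = -0.965·√(gD⁵h_f/L)·ln[ε/(3.7D) + √(3.17ν²L/(gD³h_f))]
√(gD⁵h_f/L) = √(9.81·0.411⁵·14.6/2270) = 0.02720
ε/(3.7D) = 1.97×10^-4; √(3.17ν²L/(gD³h_f)) = 2.18×10^-5
Q = -0.965·0.02720·ln(2.190×10^-4) = 0.2212 m³/s
Check: V = 1.67 m/s, Re = 8.47×10^5, f = 0.01876, h_f = 14.7 m ≈ 14.6 m ✓

Q ≈ 0.221 m³/s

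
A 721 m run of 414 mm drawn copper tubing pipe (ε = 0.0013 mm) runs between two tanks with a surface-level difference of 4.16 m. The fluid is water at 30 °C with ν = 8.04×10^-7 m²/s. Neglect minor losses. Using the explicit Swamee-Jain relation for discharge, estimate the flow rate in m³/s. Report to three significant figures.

Q ≈ 0.270 m³/s

Swamee-Jain (Type II): Q = -0.965·√(gD⁵h_f/L)·ln[ε/(3.7D) + √(3.17ν²L/(gD³h_f))]
√(gD⁵h_f/L) = √(9.81·0.414⁵·4.16/721) = 0.02624
ε/(3.7D) = 8.49×10^-7; √(3.17ν²L/(gD³h_f)) = 2.26×10^-5
Q = -0.965·0.02624·ln(2.344×10^-5) = 0.2699 m³/s
Check: V = 2.01 m/s, Re = 1.03×10^6, f = 0.01163, h_f = 4.15 m ≈ 4.16 m ✓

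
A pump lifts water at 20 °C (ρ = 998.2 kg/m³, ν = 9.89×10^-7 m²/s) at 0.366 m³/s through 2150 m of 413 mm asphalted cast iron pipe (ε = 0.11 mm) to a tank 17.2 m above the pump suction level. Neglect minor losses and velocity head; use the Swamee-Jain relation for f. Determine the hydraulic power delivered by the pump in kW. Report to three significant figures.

P_hyd ≈ 171 kW

V = 4Q/(πD²) = 2.732 m/s; Re = 1.14×10^6; ε/D = 2.66×10^-4; f = 0.01536
h_f = f(L/D)V²/2g = 30.41 m
Total head H = z + h_f = 17.2 + 30.41 = 47.61 m
P_hyd = ρgQH = 998.2·9.81·0.366·47.61 = 170.6 kW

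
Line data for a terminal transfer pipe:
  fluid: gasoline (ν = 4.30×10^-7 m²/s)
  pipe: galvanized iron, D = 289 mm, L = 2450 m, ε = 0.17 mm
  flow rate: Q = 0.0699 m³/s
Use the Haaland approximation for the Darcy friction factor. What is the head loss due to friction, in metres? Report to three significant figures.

h_f ≈ 8.78 m

V = 4Q/(πD²) = 4·0.0699/(π·0.289²) = 1.066 m/s
Re = VD/ν = 1.066·0.289/4.30×10^-7 = 7.16×10^5 → turbulent
ε/D = 0.17/289 = 5.88×10^-4
Haaland: f = 0.01790
h_f = f(L/D)V²/(2g) = 0.01790·(2450/0.289)·1.066²/(2·9.81) = 8.782 m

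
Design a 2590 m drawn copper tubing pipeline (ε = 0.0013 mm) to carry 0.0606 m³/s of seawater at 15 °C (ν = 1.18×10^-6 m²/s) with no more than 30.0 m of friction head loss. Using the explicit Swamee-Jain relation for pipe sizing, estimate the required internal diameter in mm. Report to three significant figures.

D ≈ 210 mm

Swamee-Jain (Type III): D = 0.66·[ε^1.25·(LQ²/(gh_f))^4.75 + ν·Q^9.4·(L/(gh_f))^5.2]^0.04
LQ²/(gh_f) = 0.03232; L/(gh_f) = 8.801
Term 1 = ε^1.25·(…)^4.75 = 3.65×10^-15; Term 2 = ν·Q^9.4·(…)^5.2 = 3.46×10^-13
D = 0.66·(3.65×10^-15 + 3.46×10^-13)^0.04 = 0.2095 m = 210 mm
Check: V = 1.76 m/s, Re = 3.12×10^5, f = 0.01434, h_f = 27.9 m ≈ 30.0 m ✓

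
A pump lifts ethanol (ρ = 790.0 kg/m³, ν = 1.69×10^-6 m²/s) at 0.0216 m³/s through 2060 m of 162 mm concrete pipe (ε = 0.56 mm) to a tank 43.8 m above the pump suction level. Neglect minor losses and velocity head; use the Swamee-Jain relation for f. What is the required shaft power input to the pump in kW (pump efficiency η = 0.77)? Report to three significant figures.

V = 4Q/(πD²) = 1.048 m/s; Re = 1.00×10^5; ε/D = 0.00346; f = 0.02867
h_f = f(L/D)V²/2g = 20.41 m
Total head H = z + h_f = 43.8 + 20.41 = 64.21 m
P_hyd = ρgQH = 790.0·9.81·0.0216·64.21 = 10.75 kW
P_shaft = P_hyd/η = 10.75/0.77 = 13.96 kW

P_shaft ≈ 14.0 kW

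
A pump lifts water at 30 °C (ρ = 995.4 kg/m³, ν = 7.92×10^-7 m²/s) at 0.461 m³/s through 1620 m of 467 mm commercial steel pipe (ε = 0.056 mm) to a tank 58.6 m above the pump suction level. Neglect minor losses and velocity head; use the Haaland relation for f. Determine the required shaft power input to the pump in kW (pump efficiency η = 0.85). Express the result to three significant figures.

V = 4Q/(πD²) = 2.691 m/s; Re = 1.59×10^6; ε/D = 1.20×10^-4; f = 0.01322
h_f = f(L/D)V²/2g = 16.93 m
Total head H = z + h_f = 58.6 + 16.93 = 75.53 m
P_hyd = ρgQH = 995.4·9.81·0.461·75.53 = 340.0 kW
P_shaft = P_hyd/η = 340.0/0.85 = 400.0 kW

P_shaft ≈ 400 kW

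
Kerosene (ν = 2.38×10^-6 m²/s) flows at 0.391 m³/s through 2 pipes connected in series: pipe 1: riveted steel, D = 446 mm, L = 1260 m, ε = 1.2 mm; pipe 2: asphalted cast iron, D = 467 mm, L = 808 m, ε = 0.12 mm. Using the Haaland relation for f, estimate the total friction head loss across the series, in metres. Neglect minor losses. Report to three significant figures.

Pipe 1: V = 2.503 m/s, Re = 4.69×10^5, ε/D = 0.00269, f = 0.02571, h_1 = f(L/D)V²/2g = 23.19 m
Pipe 2: V = 2.283 m/s, Re = 4.48×10^5, ε/D = 2.57×10^-4, f = 0.01593, h_2 = f(L/D)V²/2g = 7.319 m
Series → Q common, losses add: H = Σh = 30.51 m

H ≈ 30.5 m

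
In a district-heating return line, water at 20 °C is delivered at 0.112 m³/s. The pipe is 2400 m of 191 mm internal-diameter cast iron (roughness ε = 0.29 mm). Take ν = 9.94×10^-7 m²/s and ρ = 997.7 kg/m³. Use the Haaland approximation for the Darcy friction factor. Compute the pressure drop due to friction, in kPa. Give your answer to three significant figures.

Δp ≈ 2120 kPa

V = 4Q/(πD²) = 4·0.112/(π·0.191²) = 3.909 m/s
Re = VD/ν = 3.909·0.191/9.94×10^-7 = 7.51×10^5 → turbulent
ε/D = 0.29/191 = 0.00152
Haaland: f = 0.02210
h_f = f(L/D)V²/(2g) = 0.02210·(2400/0.191)·3.909²/(2·9.81) = 216.3 m
Δp = ρg·h_f = 997.7·9.81·216.3 = 2117 kPa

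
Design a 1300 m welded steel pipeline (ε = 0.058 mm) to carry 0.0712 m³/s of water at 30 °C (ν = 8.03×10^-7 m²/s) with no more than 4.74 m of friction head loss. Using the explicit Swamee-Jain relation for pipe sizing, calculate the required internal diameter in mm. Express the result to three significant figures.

D ≈ 287 mm

Swamee-Jain (Type III): D = 0.66·[ε^1.25·(LQ²/(gh_f))^4.75 + ν·Q^9.4·(L/(gh_f))^5.2]^0.04
LQ²/(gh_f) = 0.1417; L/(gh_f) = 27.96
Term 1 = ε^1.25·(…)^4.75 = 4.72×10^-10; Term 2 = ν·Q^9.4·(…)^5.2 = 4.36×10^-10
D = 0.66·(4.72×10^-10 + 4.36×10^-10)^0.04 = 0.2870 m = 287 mm
Check: V = 1.10 m/s, Re = 3.93×10^5, f = 0.01587, h_f = 4.44 m ≈ 4.74 m ✓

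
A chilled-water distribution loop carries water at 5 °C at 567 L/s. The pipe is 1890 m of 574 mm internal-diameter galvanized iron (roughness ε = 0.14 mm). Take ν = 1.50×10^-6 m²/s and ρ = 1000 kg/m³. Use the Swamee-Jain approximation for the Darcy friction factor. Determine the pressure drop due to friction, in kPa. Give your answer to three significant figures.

Δp ≈ 121 kPa

V = 4Q/(πD²) = 4·0.567/(π·0.574²) = 2.191 m/s
Re = VD/ν = 2.191·0.574/1.50×10^-6 = 8.38×10^5 → turbulent
ε/D = 0.14/574 = 2.44×10^-4
Swamee-Jain: f = 0.01537
h_f = f(L/D)V²/(2g) = 0.01537·(1890/0.574)·2.191²/(2·9.81) = 12.38 m
Δp = ρg·h_f = 1000·9.81·12.38 = 121.5 kPa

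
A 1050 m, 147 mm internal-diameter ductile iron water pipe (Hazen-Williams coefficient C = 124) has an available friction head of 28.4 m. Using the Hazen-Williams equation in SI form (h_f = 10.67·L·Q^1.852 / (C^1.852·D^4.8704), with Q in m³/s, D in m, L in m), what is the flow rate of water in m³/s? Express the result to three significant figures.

Rearranging: Q = [h_f·C^1.852·D^4.8704 / (10.67·L)]^(1/1.852)
Q = [28.4·124^1.852·0.147^4.8704 / (10.67·1050)]^0.540 = 0.03176 m³/s

Q ≈ 0.0318 m³/s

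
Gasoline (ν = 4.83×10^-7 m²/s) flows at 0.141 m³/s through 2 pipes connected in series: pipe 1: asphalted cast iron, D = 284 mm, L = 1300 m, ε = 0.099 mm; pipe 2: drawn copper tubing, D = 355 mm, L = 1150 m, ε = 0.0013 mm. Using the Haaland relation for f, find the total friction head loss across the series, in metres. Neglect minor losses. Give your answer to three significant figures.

Pipe 1: V = 2.226 m/s, Re = 1.31×10^6, ε/D = 3.49×10^-4, f = 0.01590, h_1 = f(L/D)V²/2g = 18.38 m
Pipe 2: V = 1.425 m/s, Re = 1.05×10^6, ε/D = 3.66×10^-6, f = 0.01156, h_2 = f(L/D)V²/2g = 3.873 m
Series → Q common, losses add: H = Σh = 22.25 m

H ≈ 22.2 m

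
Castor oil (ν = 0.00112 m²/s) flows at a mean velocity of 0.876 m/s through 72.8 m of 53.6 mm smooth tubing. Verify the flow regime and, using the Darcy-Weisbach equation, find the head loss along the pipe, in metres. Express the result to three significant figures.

Re = VD/ν = 0.876·0.05360/0.00112 = 41.9 → laminar (Re < 2300)
f = 64/Re = 1.527
h_f = f(L/D)V²/(2g) = 1.527·(72.8/0.05360)·0.876²/(2·9.81) = 81.10 m

h_f ≈ 81.1 m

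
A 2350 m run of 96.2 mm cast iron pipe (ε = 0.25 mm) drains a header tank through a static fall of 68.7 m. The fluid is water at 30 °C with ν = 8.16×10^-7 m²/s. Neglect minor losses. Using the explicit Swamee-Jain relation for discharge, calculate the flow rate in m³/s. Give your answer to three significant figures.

Swamee-Jain (Type II): Q = -0.965·√(gD⁵h_f/L)·ln[ε/(3.7D) + √(3.17ν²L/(gD³h_f))]
√(gD⁵h_f/L) = √(9.81·0.0962⁵·68.7/2350) = 0.001537
ε/(3.7D) = 7.02×10^-4; √(3.17ν²L/(gD³h_f)) = 9.09×10^-5
Q = -0.965·0.001537·ln(7.933×10^-4) = 0.01059 m³/s
Check: V = 1.46 m/s, Re = 1.72×10^5, f = 0.02619, h_f = 69.2 m ≈ 68.7 m ✓

Q ≈ 0.0106 m³/s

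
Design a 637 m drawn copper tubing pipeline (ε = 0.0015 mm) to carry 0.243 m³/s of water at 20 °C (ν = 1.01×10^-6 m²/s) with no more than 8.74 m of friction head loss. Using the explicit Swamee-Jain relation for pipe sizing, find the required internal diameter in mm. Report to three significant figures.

Swamee-Jain (Type III): D = 0.66·[ε^1.25·(LQ²/(gh_f))^4.75 + ν·Q^9.4·(L/(gh_f))^5.2]^0.04
LQ²/(gh_f) = 0.4387; L/(gh_f) = 7.429
Term 1 = ε^1.25·(…)^4.75 = 1.05×10^-9; Term 2 = ν·Q^9.4·(…)^5.2 = 5.73×10^-8
D = 0.66·(1.05×10^-9 + 5.73×10^-8)^0.04 = 0.3390 m = 339 mm
Check: V = 2.69 m/s, Re = 9.04×10^5, f = 0.01191, h_f = 8.27 m ≈ 8.74 m ✓

D ≈ 339 mm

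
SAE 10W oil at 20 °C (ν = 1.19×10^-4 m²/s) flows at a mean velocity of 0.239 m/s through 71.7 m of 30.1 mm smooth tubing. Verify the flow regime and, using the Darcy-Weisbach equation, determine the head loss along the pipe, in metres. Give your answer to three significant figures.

h_f ≈ 7.34 m

Re = VD/ν = 0.239·0.03010/1.19×10^-4 = 60.5 → laminar (Re < 2300)
f = 64/Re = 1.059
h_f = f(L/D)V²/(2g) = 1.059·(71.7/0.03010)·0.239²/(2·9.81) = 7.342 m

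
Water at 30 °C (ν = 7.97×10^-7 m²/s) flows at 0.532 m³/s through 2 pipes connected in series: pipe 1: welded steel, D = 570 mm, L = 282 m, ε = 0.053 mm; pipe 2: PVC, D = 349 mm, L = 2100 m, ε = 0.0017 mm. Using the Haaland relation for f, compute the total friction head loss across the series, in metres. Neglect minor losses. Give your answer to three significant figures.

Pipe 1: V = 2.085 m/s, Re = 1.49×10^6, ε/D = 9.30×10^-5, f = 0.01283, h_1 = f(L/D)V²/2g = 1.406 m
Pipe 2: V = 5.561 m/s, Re = 2.44×10^6, ε/D = 4.87×10^-6, f = 0.01019, h_2 = f(L/D)V²/2g = 96.62 m
Series → Q common, losses add: H = Σh = 98.03 m

H ≈ 98.0 m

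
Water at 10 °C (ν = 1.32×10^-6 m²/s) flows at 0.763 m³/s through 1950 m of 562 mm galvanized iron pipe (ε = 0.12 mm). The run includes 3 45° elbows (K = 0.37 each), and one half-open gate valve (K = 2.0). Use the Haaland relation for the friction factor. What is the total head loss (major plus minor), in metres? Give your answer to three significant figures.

H_L ≈ 25.9 m

V = 4Q/(πD²) = 3.076 m/s; V²/2g = 0.4822 m
Re = 1.31×10^6, ε/D = 2.14×10^-4 → f = 0.01457 (Haaland)
Major: h_f = f(L/D)·V²/2g = 0.01457·3470·0.4822 = 24.38 m
Minor: ΣK = 3.11; h_m = ΣK·V²/2g = 1.500 m
Total H_L = 24.38 + 1.500 = 25.88 m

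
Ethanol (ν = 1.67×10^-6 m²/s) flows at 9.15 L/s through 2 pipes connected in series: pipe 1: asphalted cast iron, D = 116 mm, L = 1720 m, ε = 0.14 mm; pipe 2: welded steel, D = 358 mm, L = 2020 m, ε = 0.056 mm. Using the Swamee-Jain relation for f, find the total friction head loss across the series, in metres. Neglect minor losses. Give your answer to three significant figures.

Pipe 1: V = 0.8658 m/s, Re = 6.01×10^4, ε/D = 0.00121, f = 0.02422, h_1 = f(L/D)V²/2g = 13.72 m
Pipe 2: V = 0.09090 m/s, Re = 1.95×10^4, ε/D = 1.56×10^-4, f = 0.02637, h_2 = f(L/D)V²/2g = 0.06265 m
Series → Q common, losses add: H = Σh = 13.79 m

H ≈ 13.8 m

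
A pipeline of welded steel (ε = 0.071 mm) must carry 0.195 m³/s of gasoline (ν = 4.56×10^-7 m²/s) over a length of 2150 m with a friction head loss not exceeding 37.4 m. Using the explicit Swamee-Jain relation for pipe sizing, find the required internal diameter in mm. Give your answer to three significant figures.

Swamee-Jain (Type III): D = 0.66·[ε^1.25·(LQ²/(gh_f))^4.75 + ν·Q^9.4·(L/(gh_f))^5.2]^0.04
LQ²/(gh_f) = 0.2228; L/(gh_f) = 5.860
Term 1 = ε^1.25·(…)^4.75 = 5.21×10^-9; Term 2 = ν·Q^9.4·(…)^5.2 = 9.51×10^-10
D = 0.66·(5.21×10^-9 + 9.51×10^-10)^0.04 = 0.3098 m = 310 mm
Check: V = 2.59 m/s, Re = 1.76×10^6, f = 0.01472, h_f = 34.8 m ≈ 37.4 m ✓

D ≈ 310 mm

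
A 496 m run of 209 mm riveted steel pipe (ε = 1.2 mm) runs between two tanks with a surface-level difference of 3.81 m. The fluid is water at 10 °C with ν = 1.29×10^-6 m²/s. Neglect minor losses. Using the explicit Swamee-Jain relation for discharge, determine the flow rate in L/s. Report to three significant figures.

Swamee-Jain (Type II): Q = -0.965·√(gD⁵h_f/L)·ln[ε/(3.7D) + √(3.17ν²L/(gD³h_f))]
√(gD⁵h_f/L) = √(9.81·0.209⁵·3.81/496) = 0.005482
ε/(3.7D) = 0.00155; √(3.17ν²L/(gD³h_f)) = 8.76×10^-5
Q = -0.965·0.005482·ln(0.001639) = 0.03393 m³/s
Check: V = 0.989 m/s, Re = 1.60×10^5, f = 0.03241, h_f = 3.83 m ≈ 3.81 m ✓

Q ≈ 33.9 L/s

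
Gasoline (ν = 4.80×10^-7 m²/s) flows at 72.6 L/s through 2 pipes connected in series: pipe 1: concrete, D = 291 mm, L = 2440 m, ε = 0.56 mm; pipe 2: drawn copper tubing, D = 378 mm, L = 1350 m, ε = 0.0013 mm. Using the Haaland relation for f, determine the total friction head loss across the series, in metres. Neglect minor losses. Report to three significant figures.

Pipe 1: V = 1.092 m/s, Re = 6.62×10^5, ε/D = 0.00192, f = 0.02348, h_1 = f(L/D)V²/2g = 11.96 m
Pipe 2: V = 0.6469 m/s, Re = 5.09×10^5, ε/D = 3.44×10^-6, f = 0.01306, h_2 = f(L/D)V²/2g = 0.9948 m
Series → Q common, losses add: H = Σh = 12.95 m

H ≈ 13.0 m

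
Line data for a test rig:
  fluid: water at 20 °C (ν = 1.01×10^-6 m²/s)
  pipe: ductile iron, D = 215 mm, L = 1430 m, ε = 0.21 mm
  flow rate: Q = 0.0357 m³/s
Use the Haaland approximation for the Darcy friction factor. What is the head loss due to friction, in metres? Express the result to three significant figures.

h_f ≈ 6.81 m

V = 4Q/(πD²) = 4·0.0357/(π·0.215²) = 0.9833 m/s
Re = VD/ν = 0.9833·0.215/1.01×10^-6 = 2.09×10^5 → turbulent
ε/D = 0.21/215 = 9.77×10^-4
Haaland: f = 0.02077
h_f = f(L/D)V²/(2g) = 0.02077·(1430/0.215)·0.9833²/(2·9.81) = 6.808 m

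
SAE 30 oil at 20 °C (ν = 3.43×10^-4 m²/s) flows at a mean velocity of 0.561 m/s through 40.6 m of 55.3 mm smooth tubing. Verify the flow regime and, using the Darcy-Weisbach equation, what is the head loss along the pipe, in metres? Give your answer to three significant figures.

Re = VD/ν = 0.561·0.05530/3.43×10^-4 = 90.4 → laminar (Re < 2300)
f = 64/Re = 0.7076
h_f = f(L/D)V²/(2g) = 0.7076·(40.6/0.05530)·0.561²/(2·9.81) = 8.333 m

h_f ≈ 8.33 m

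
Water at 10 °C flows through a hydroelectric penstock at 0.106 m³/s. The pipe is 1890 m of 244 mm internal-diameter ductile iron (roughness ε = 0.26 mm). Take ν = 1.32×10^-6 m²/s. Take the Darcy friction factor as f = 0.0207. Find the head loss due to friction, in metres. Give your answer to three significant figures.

h_f ≈ 42.0 m

V = 4Q/(πD²) = 4·0.106/(π·0.244²) = 2.267 m/s
h_f = f(L/D)V²/(2g) = 0.02070·(1890/0.244)·2.267²/(2·9.81) = 42.00 m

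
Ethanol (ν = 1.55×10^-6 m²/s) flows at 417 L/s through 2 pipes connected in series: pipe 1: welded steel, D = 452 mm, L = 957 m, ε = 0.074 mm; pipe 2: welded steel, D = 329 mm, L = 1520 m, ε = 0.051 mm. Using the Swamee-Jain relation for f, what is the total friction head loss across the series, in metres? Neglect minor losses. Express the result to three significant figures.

H ≈ 91.2 m

Pipe 1: V = 2.599 m/s, Re = 7.58×10^5, ε/D = 1.64×10^-4, f = 0.01463, h_1 = f(L/D)V²/2g = 10.67 m
Pipe 2: V = 4.905 m/s, Re = 1.04×10^6, ε/D = 1.55×10^-4, f = 0.01421, h_2 = f(L/D)V²/2g = 80.52 m
Series → Q common, losses add: H = Σh = 91.18 m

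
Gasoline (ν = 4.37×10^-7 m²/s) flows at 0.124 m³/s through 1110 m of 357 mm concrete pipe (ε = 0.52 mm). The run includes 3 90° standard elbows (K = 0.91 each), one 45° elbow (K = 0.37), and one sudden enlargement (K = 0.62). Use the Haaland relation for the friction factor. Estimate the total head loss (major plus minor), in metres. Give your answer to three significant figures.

V = 4Q/(πD²) = 1.239 m/s; V²/2g = 0.07822 m
Re = 1.01×10^6, ε/D = 0.00146 → f = 0.02181 (Haaland)
Major: h_f = f(L/D)·V²/2g = 0.02181·3109·0.07822 = 5.304 m
Minor: ΣK = 3.72; h_m = ΣK·V²/2g = 0.2910 m
Total H_L = 5.304 + 0.2910 = 5.595 m

H_L ≈ 5.59 m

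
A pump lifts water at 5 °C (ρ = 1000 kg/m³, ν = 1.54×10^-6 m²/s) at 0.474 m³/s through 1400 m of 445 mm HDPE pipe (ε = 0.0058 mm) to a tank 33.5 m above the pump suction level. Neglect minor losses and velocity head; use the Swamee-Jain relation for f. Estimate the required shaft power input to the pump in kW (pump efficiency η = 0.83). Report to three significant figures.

P_shaft ≈ 289 kW

V = 4Q/(πD²) = 3.048 m/s; Re = 8.81×10^5; ε/D = 1.30×10^-5; f = 0.01215
h_f = f(L/D)V²/2g = 18.10 m
Total head H = z + h_f = 33.5 + 18.10 = 51.60 m
P_hyd = ρgQH = 1000·9.81·0.474·51.60 = 239.9 kW
P_shaft = P_hyd/η = 239.9/0.83 = 289.1 kW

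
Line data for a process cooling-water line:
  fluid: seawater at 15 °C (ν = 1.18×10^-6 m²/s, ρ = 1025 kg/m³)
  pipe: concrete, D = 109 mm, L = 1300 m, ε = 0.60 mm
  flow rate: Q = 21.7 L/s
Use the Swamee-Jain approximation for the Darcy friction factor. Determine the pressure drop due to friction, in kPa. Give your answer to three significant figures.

Δp ≈ 1050 kPa

V = 4Q/(πD²) = 4·0.0217/(π·0.109²) = 2.326 m/s
Re = VD/ν = 2.326·0.109/1.18×10^-6 = 2.15×10^5 → turbulent
ε/D = 0.60/109 = 0.00550
Swamee-Jain: f = 0.03185
h_f = f(L/D)V²/(2g) = 0.03185·(1300/0.109)·2.326²/(2·9.81) = 104.7 m
Δp = ρg·h_f = 1025·9.81·104.7 = 1053 kPa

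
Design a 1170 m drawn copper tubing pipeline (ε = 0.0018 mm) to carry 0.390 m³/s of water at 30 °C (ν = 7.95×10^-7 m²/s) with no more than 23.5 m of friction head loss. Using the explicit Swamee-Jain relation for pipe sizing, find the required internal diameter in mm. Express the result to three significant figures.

D ≈ 371 mm

Swamee-Jain (Type III): D = 0.66·[ε^1.25·(LQ²/(gh_f))^4.75 + ν·Q^9.4·(L/(gh_f))^5.2]^0.04
LQ²/(gh_f) = 0.7719; L/(gh_f) = 5.075
Term 1 = ε^1.25·(…)^4.75 = 1.93×10^-8; Term 2 = ν·Q^9.4·(…)^5.2 = 5.31×10^-7
D = 0.66·(1.93×10^-8 + 5.31×10^-7)^0.04 = 0.3708 m = 371 mm
Check: V = 3.61 m/s, Re = 1.68×10^6, f = 0.01082, h_f = 22.7 m ≈ 23.5 m ✓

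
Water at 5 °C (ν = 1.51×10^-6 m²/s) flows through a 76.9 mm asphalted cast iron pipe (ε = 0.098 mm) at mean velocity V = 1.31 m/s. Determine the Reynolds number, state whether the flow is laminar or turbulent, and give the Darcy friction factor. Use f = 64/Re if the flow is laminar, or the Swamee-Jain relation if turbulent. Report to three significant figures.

Re ≈ 6.67×10^4; turbulent; f ≈ 0.0241

Re = VD/ν = 1.310·0.0769/1.51×10^-6 = 6.67×10^4
Re > 4000 → turbulent; ε/D = 0.00127
Swamee-Jain: f = 0.02415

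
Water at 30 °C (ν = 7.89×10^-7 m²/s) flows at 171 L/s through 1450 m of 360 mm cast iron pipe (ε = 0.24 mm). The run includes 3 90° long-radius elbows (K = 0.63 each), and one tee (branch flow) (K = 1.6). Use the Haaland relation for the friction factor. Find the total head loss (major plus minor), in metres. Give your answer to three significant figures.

V = 4Q/(πD²) = 1.680 m/s; V²/2g = 0.1438 m
Re = 7.67×10^5, ε/D = 6.67×10^-4 → f = 0.01833 (Haaland)
Major: h_f = f(L/D)·V²/2g = 0.01833·4028·0.1438 = 10.62 m
Minor: ΣK = 3.49; h_m = ΣK·V²/2g = 0.5020 m
Total H_L = 10.62 + 0.5020 = 11.12 m

H_L ≈ 11.1 m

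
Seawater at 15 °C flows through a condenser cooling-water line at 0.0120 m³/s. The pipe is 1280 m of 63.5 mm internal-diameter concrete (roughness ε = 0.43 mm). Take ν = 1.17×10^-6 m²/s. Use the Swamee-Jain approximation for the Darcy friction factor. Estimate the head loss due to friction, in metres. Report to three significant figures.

h_f ≈ 500 m

V = 4Q/(πD²) = 4·0.0120/(π·0.0635²) = 3.789 m/s
Re = VD/ν = 3.789·0.0635/1.17×10^-6 = 2.06×10^5 → turbulent
ε/D = 0.43/63.5 = 0.00677
Swamee-Jain: f = 0.03390
h_f = f(L/D)V²/(2g) = 0.03390·(1280/0.0635)·3.789²/(2·9.81) = 500.1 m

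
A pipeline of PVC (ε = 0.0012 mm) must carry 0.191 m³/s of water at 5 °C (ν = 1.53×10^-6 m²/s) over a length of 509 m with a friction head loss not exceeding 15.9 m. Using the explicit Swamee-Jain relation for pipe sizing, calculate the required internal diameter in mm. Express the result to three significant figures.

D ≈ 265 mm

Swamee-Jain (Type III): D = 0.66·[ε^1.25·(LQ²/(gh_f))^4.75 + ν·Q^9.4·(L/(gh_f))^5.2]^0.04
LQ²/(gh_f) = 0.1190; L/(gh_f) = 3.263
Term 1 = ε^1.25·(…)^4.75 = 1.62×10^-12; Term 2 = ν·Q^9.4·(…)^5.2 = 1.25×10^-10
D = 0.66·(1.62×10^-12 + 1.25×10^-10)^0.04 = 0.2653 m = 265 mm
Check: V = 3.46 m/s, Re = 5.99×10^5, f = 0.01276, h_f = 14.9 m ≈ 15.9 m ✓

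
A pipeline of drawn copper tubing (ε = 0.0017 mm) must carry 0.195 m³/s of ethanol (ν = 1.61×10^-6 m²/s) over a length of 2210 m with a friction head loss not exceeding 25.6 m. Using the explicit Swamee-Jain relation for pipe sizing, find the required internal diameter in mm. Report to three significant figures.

Swamee-Jain (Type III): D = 0.66·[ε^1.25·(LQ²/(gh_f))^4.75 + ν·Q^9.4·(L/(gh_f))^5.2]^0.04
LQ²/(gh_f) = 0.3346; L/(gh_f) = 8.800
Term 1 = ε^1.25·(…)^4.75 = 3.39×10^-10; Term 2 = ν·Q^9.4·(…)^5.2 = 2.78×10^-8
D = 0.66·(3.39×10^-10 + 2.78×10^-8)^0.04 = 0.3293 m = 329 mm
Check: V = 2.29 m/s, Re = 4.68×10^5, f = 0.01333, h_f = 23.9 m ≈ 25.6 m ✓

D ≈ 329 mm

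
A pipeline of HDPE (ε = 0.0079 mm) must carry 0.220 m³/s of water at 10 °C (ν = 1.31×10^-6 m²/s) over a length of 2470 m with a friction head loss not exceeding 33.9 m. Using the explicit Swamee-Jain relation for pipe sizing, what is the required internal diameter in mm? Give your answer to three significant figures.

Swamee-Jain (Type III): D = 0.66·[ε^1.25·(LQ²/(gh_f))^4.75 + ν·Q^9.4·(L/(gh_f))^5.2]^0.04
LQ²/(gh_f) = 0.3595; L/(gh_f) = 7.427
Term 1 = ε^1.25·(…)^4.75 = 3.25×10^-9; Term 2 = ν·Q^9.4·(…)^5.2 = 2.91×10^-8
D = 0.66·(3.25×10^-9 + 2.91×10^-8)^0.04 = 0.3311 m = 331 mm
Check: V = 2.56 m/s, Re = 6.46×10^5, f = 0.01295, h_f = 32.1 m ≈ 33.9 m ✓

D ≈ 331 mm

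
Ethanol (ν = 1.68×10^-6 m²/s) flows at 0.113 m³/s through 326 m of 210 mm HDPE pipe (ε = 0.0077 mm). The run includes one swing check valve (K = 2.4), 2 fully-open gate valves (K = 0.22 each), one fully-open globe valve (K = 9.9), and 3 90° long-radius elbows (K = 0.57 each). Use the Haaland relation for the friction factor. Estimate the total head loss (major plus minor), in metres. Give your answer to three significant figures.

H_L ≈ 19.6 m

V = 4Q/(πD²) = 3.262 m/s; V²/2g = 0.5425 m
Re = 4.08×10^5, ε/D = 3.67×10^-5 → f = 0.01394 (Haaland)
Major: h_f = f(L/D)·V²/2g = 0.01394·1552·0.5425 = 11.74 m
Minor: ΣK = 14.5; h_m = ΣK·V²/2g = 7.839 m
Total H_L = 11.74 + 7.839 = 19.58 m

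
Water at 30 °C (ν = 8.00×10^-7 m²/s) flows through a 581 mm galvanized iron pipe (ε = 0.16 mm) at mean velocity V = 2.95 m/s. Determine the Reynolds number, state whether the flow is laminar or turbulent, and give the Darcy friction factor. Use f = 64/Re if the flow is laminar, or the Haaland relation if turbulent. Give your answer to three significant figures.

Re ≈ 2.14×10^6; turbulent; f ≈ 0.0150

Re = VD/ν = 2.950·0.581/8.00×10^-7 = 2.14×10^6
Re > 4000 → turbulent; ε/D = 2.75×10^-4
Haaland: f = 0.01503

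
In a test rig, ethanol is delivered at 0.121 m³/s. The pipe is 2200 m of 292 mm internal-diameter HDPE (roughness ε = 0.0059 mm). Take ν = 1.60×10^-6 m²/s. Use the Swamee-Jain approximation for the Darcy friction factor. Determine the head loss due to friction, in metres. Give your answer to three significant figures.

V = 4Q/(πD²) = 4·0.121/(π·0.292²) = 1.807 m/s
Re = VD/ν = 1.807·0.292/1.60×10^-6 = 3.30×10^5 → turbulent
ε/D = 0.0059/292 = 2.02×10^-5
Swamee-Jain: f = 0.01437
h_f = f(L/D)V²/(2g) = 0.01437·(2200/0.292)·1.807²/(2·9.81) = 18.02 m

h_f ≈ 18.0 m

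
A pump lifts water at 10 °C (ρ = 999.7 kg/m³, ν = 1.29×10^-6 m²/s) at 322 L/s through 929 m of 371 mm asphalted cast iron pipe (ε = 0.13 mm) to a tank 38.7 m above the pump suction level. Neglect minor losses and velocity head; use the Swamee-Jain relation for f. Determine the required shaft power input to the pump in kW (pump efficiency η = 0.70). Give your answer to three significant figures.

V = 4Q/(πD²) = 2.979 m/s; Re = 8.57×10^5; ε/D = 3.50×10^-4; f = 0.01629
h_f = f(L/D)V²/2g = 18.45 m
Total head H = z + h_f = 38.7 + 18.45 = 57.15 m
P_hyd = ρgQH = 999.7·9.81·0.322·57.15 = 180.5 kW
P_shaft = P_hyd/η = 180.5/0.70 = 257.8 kW

P_shaft ≈ 258 kW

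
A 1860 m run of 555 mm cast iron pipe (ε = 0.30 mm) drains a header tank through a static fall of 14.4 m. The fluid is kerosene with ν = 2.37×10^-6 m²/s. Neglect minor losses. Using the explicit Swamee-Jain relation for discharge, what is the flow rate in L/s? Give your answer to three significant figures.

Q ≈ 525 L/s

Swamee-Jain (Type II): Q = -0.965·√(gD⁵h_f/L)·ln[ε/(3.7D) + √(3.17ν²L/(gD³h_f))]
√(gD⁵h_f/L) = √(9.81·0.555⁵·14.4/1860) = 0.06324
ε/(3.7D) = 1.46×10^-4; √(3.17ν²L/(gD³h_f)) = 3.70×10^-5
Q = -0.965·0.06324·ln(1.831×10^-4) = 0.5252 m³/s
Check: V = 2.17 m/s, Re = 5.08×10^5, f = 0.01801, h_f = 14.5 m ≈ 14.4 m ✓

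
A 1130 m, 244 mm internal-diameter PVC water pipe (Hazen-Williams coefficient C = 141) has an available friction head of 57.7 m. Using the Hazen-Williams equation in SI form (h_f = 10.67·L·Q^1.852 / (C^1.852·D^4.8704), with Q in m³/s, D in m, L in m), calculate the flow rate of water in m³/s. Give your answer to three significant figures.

Q ≈ 0.193 m³/s

Rearranging: Q = [h_f·C^1.852·D^4.8704 / (10.67·L)]^(1/1.852)
Q = [57.7·141^1.852·0.244^4.8704 / (10.67·1130)]^0.540 = 0.1929 m³/s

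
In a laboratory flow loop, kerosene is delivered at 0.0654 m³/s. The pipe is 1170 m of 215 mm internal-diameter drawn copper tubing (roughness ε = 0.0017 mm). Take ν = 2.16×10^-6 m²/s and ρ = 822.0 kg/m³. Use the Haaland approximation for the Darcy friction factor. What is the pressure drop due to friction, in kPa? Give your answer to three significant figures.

V = 4Q/(πD²) = 4·0.0654/(π·0.215²) = 1.801 m/s
Re = VD/ν = 1.801·0.215/2.16×10^-6 = 1.79×10^5 → turbulent
ε/D = 0.0017/215 = 7.91×10^-6
Haaland: f = 0.01588
h_f = f(L/D)V²/(2g) = 0.01588·(1170/0.215)·1.801²/(2·9.81) = 14.29 m
Δp = ρg·h_f = 822.0·9.81·14.29 = 115.2 kPa

Δp ≈ 115 kPa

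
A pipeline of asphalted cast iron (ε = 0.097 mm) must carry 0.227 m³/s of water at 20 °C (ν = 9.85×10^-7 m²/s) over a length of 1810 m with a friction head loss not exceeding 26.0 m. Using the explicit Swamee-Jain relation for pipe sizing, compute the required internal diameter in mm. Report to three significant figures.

Swamee-Jain (Type III): D = 0.66·[ε^1.25·(LQ²/(gh_f))^4.75 + ν·Q^9.4·(L/(gh_f))^5.2]^0.04
LQ²/(gh_f) = 0.3657; L/(gh_f) = 7.096
Term 1 = ε^1.25·(…)^4.75 = 8.09×10^-8; Term 2 = ν·Q^9.4·(…)^5.2 = 2.32×10^-8
D = 0.66·(8.09×10^-8 + 2.32×10^-8)^0.04 = 0.3469 m = 347 mm
Check: V = 2.40 m/s, Re = 8.46×10^5, f = 0.01570, h_f = 24.1 m ≈ 26.0 m ✓

D ≈ 347 mm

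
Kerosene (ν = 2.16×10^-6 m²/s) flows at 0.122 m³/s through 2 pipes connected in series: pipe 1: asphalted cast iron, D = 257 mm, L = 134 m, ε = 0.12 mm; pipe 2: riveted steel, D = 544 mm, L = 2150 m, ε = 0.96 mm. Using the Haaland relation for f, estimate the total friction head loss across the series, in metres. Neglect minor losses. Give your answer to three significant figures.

H ≈ 3.97 m

Pipe 1: V = 2.352 m/s, Re = 2.80×10^5, ε/D = 4.67×10^-4, f = 0.01797, h_1 = f(L/D)V²/2g = 2.641 m
Pipe 2: V = 0.5249 m/s, Re = 1.32×10^5, ε/D = 0.00176, f = 0.02397, h_2 = f(L/D)V²/2g = 1.330 m
Series → Q common, losses add: H = Σh = 3.971 m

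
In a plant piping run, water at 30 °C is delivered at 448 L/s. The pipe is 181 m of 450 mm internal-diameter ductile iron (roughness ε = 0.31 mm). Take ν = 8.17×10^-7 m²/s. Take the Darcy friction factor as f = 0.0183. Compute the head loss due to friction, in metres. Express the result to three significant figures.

V = 4Q/(πD²) = 4·0.448/(π·0.450²) = 2.817 m/s
h_f = f(L/D)V²/(2g) = 0.01830·(181/0.450)·2.817²/(2·9.81) = 2.977 m

h_f ≈ 2.98 m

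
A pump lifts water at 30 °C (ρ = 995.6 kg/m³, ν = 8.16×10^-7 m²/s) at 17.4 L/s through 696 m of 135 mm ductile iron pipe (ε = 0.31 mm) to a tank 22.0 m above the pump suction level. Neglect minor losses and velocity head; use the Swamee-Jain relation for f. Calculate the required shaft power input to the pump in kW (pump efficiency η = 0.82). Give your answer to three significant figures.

V = 4Q/(πD²) = 1.216 m/s; Re = 2.01×10^5; ε/D = 0.00230; f = 0.02529
h_f = f(L/D)V²/2g = 9.819 m
Total head H = z + h_f = 22.0 + 9.819 = 31.82 m
P_hyd = ρgQH = 995.6·9.81·0.0174·31.82 = 5.407 kW
P_shaft = P_hyd/η = 5.407/0.82 = 6.594 kW

P_shaft ≈ 6.59 kW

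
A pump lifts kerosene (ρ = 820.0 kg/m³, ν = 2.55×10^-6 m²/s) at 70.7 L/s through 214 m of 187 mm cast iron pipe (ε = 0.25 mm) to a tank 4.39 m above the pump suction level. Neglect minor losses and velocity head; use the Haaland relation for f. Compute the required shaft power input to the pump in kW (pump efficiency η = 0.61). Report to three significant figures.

V = 4Q/(πD²) = 2.574 m/s; Re = 1.89×10^5; ε/D = 0.00134; f = 0.02222
h_f = f(L/D)V²/2g = 8.590 m
Total head H = z + h_f = 4.39 + 8.590 = 12.98 m
P_hyd = ρgQH = 820.0·9.81·0.0707·12.98 = 7.382 kW
P_shaft = P_hyd/η = 7.382/0.61 = 12.10 kW

P_shaft ≈ 12.1 kW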